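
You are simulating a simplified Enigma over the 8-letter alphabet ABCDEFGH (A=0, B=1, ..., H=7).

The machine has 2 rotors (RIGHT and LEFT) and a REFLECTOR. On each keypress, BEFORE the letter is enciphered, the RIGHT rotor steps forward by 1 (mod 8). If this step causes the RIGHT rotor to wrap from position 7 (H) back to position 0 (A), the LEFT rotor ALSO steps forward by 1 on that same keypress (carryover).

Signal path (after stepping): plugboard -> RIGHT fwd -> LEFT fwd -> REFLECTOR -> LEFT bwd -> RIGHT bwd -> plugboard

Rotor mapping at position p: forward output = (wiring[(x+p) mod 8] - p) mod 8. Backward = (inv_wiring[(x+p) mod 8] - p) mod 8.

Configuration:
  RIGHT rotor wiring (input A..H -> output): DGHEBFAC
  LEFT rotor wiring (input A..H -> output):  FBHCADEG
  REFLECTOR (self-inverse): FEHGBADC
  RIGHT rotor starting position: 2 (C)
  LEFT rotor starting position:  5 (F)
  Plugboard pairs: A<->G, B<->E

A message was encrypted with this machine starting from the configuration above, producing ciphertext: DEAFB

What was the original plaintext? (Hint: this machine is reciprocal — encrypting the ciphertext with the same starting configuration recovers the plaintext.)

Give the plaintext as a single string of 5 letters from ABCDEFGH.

Answer: GGGAH

Derivation:
Char 1 ('D'): step: R->3, L=5; D->plug->D->R->F->L->C->refl->H->L'->B->R'->A->plug->G
Char 2 ('E'): step: R->4, L=5; E->plug->B->R->B->L->H->refl->C->L'->F->R'->A->plug->G
Char 3 ('A'): step: R->5, L=5; A->plug->G->R->H->L->D->refl->G->L'->A->R'->A->plug->G
Char 4 ('F'): step: R->6, L=5; F->plug->F->R->G->L->F->refl->A->L'->D->R'->G->plug->A
Char 5 ('B'): step: R->7, L=5; B->plug->E->R->F->L->C->refl->H->L'->B->R'->H->plug->H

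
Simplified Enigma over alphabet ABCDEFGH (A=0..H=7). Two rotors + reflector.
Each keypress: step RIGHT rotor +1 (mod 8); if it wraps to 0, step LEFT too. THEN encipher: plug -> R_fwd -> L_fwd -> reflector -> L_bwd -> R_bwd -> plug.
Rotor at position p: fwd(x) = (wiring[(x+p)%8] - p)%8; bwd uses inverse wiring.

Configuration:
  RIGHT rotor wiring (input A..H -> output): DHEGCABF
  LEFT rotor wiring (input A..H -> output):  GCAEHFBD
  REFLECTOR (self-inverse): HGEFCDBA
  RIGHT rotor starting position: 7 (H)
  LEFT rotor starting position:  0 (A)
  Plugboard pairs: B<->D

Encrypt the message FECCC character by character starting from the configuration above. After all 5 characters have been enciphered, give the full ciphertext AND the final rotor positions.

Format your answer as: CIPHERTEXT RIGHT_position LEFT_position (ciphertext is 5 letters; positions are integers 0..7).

Char 1 ('F'): step: R->0, L->1 (L advanced); F->plug->F->R->A->L->B->refl->G->L'->D->R'->A->plug->A
Char 2 ('E'): step: R->1, L=1; E->plug->E->R->H->L->F->refl->D->L'->C->R'->H->plug->H
Char 3 ('C'): step: R->2, L=1; C->plug->C->R->A->L->B->refl->G->L'->D->R'->F->plug->F
Char 4 ('C'): step: R->3, L=1; C->plug->C->R->F->L->A->refl->H->L'->B->R'->H->plug->H
Char 5 ('C'): step: R->4, L=1; C->plug->C->R->F->L->A->refl->H->L'->B->R'->D->plug->B
Final: ciphertext=AHFHB, RIGHT=4, LEFT=1

Answer: AHFHB 4 1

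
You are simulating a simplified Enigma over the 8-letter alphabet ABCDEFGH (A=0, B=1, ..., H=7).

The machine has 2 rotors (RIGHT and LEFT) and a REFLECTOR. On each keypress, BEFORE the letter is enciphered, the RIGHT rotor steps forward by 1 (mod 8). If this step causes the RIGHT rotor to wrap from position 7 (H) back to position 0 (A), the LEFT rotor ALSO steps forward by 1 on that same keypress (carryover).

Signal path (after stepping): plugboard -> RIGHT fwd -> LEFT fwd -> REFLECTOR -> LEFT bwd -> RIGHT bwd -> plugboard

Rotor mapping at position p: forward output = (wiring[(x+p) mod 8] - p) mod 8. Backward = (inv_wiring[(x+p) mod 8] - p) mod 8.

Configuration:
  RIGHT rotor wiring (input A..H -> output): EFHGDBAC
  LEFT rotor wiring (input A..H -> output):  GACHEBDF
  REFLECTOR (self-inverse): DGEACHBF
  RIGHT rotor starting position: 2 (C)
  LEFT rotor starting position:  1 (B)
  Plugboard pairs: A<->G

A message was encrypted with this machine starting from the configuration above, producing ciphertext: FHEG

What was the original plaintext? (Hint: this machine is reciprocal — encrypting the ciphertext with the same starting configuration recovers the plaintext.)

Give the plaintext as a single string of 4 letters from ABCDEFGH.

Char 1 ('F'): step: R->3, L=1; F->plug->F->R->B->L->B->refl->G->L'->C->R'->G->plug->A
Char 2 ('H'): step: R->4, L=1; H->plug->H->R->C->L->G->refl->B->L'->B->R'->F->plug->F
Char 3 ('E'): step: R->5, L=1; E->plug->E->R->A->L->H->refl->F->L'->H->R'->D->plug->D
Char 4 ('G'): step: R->6, L=1; G->plug->A->R->C->L->G->refl->B->L'->B->R'->E->plug->E

Answer: AFDE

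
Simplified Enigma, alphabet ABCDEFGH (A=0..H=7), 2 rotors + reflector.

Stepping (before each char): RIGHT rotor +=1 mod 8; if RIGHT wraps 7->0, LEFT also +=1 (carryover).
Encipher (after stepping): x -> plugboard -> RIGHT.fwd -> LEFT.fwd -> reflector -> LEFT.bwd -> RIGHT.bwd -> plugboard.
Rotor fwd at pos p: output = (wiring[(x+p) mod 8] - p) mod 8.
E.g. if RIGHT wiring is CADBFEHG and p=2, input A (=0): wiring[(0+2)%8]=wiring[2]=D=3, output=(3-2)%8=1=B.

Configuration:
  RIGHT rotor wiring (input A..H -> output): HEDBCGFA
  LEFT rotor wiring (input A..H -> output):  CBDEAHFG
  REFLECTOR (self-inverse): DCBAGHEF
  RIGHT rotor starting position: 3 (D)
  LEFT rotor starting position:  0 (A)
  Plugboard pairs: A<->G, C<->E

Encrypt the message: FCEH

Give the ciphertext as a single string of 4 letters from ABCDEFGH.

Answer: EEHE

Derivation:
Char 1 ('F'): step: R->4, L=0; F->plug->F->R->A->L->C->refl->B->L'->B->R'->C->plug->E
Char 2 ('C'): step: R->5, L=0; C->plug->E->R->H->L->G->refl->E->L'->D->R'->C->plug->E
Char 3 ('E'): step: R->6, L=0; E->plug->C->R->B->L->B->refl->C->L'->A->R'->H->plug->H
Char 4 ('H'): step: R->7, L=0; H->plug->H->R->G->L->F->refl->H->L'->F->R'->C->plug->E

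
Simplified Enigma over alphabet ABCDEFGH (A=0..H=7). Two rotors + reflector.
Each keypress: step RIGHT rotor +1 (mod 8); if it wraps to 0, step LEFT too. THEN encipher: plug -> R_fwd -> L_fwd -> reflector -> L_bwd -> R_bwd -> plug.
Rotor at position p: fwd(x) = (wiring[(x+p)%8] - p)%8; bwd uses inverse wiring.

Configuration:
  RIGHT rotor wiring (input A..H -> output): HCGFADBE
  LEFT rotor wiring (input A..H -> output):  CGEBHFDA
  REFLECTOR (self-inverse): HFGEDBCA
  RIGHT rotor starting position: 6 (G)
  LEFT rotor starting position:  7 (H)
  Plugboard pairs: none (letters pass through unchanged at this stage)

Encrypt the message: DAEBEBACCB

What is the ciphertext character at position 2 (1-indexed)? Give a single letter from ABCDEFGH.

Char 1 ('D'): step: R->7, L=7; D->plug->D->R->H->L->E->refl->D->L'->B->R'->F->plug->F
Char 2 ('A'): step: R->0, L->0 (L advanced); A->plug->A->R->H->L->A->refl->H->L'->E->R'->H->plug->H

H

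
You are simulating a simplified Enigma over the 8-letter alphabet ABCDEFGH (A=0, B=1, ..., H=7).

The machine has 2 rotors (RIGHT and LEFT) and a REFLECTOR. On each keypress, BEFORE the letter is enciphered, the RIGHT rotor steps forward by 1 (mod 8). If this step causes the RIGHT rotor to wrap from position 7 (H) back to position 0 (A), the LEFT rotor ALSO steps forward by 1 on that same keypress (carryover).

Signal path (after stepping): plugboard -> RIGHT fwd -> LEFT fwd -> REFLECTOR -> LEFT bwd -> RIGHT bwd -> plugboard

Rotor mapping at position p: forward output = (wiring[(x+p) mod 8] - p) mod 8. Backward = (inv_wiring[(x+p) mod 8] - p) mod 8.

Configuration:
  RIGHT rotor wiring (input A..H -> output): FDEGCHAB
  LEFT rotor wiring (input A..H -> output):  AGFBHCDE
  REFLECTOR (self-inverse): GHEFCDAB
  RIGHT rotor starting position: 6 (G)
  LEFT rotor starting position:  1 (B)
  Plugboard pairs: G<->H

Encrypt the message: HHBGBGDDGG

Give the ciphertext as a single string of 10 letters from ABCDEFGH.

Char 1 ('H'): step: R->7, L=1; H->plug->G->R->A->L->F->refl->D->L'->G->R'->B->plug->B
Char 2 ('H'): step: R->0, L->2 (L advanced); H->plug->G->R->A->L->D->refl->F->L'->C->R'->E->plug->E
Char 3 ('B'): step: R->1, L=2; B->plug->B->R->D->L->A->refl->G->L'->G->R'->E->plug->E
Char 4 ('G'): step: R->2, L=2; G->plug->H->R->B->L->H->refl->B->L'->E->R'->B->plug->B
Char 5 ('B'): step: R->3, L=2; B->plug->B->R->H->L->E->refl->C->L'->F->R'->D->plug->D
Char 6 ('G'): step: R->4, L=2; G->plug->H->R->C->L->F->refl->D->L'->A->R'->G->plug->H
Char 7 ('D'): step: R->5, L=2; D->plug->D->R->A->L->D->refl->F->L'->C->R'->A->plug->A
Char 8 ('D'): step: R->6, L=2; D->plug->D->R->F->L->C->refl->E->L'->H->R'->C->plug->C
Char 9 ('G'): step: R->7, L=2; G->plug->H->R->B->L->H->refl->B->L'->E->R'->C->plug->C
Char 10 ('G'): step: R->0, L->3 (L advanced); G->plug->H->R->B->L->E->refl->C->L'->H->R'->F->plug->F

Answer: BEEBDHACCF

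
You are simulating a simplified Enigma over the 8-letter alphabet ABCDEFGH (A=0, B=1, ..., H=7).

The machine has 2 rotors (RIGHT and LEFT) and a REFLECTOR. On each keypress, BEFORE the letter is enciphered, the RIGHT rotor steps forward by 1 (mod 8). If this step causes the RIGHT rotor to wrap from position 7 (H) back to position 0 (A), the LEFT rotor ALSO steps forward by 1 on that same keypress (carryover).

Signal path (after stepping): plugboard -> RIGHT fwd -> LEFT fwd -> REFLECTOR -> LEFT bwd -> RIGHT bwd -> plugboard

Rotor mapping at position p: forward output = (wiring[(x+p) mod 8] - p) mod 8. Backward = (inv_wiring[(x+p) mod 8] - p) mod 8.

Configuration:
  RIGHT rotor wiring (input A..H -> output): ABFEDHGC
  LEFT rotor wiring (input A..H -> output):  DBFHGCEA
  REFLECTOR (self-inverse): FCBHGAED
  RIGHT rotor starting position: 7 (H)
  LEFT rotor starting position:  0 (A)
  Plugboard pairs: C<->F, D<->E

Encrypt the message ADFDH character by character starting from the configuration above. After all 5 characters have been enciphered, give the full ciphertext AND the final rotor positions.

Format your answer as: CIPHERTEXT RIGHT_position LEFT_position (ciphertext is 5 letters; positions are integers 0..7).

Answer: DCBFB 4 1

Derivation:
Char 1 ('A'): step: R->0, L->1 (L advanced); A->plug->A->R->A->L->A->refl->F->L'->D->R'->E->plug->D
Char 2 ('D'): step: R->1, L=1; D->plug->E->R->G->L->H->refl->D->L'->F->R'->F->plug->C
Char 3 ('F'): step: R->2, L=1; F->plug->C->R->B->L->E->refl->G->L'->C->R'->B->plug->B
Char 4 ('D'): step: R->3, L=1; D->plug->E->R->H->L->C->refl->B->L'->E->R'->C->plug->F
Char 5 ('H'): step: R->4, L=1; H->plug->H->R->A->L->A->refl->F->L'->D->R'->B->plug->B
Final: ciphertext=DCBFB, RIGHT=4, LEFT=1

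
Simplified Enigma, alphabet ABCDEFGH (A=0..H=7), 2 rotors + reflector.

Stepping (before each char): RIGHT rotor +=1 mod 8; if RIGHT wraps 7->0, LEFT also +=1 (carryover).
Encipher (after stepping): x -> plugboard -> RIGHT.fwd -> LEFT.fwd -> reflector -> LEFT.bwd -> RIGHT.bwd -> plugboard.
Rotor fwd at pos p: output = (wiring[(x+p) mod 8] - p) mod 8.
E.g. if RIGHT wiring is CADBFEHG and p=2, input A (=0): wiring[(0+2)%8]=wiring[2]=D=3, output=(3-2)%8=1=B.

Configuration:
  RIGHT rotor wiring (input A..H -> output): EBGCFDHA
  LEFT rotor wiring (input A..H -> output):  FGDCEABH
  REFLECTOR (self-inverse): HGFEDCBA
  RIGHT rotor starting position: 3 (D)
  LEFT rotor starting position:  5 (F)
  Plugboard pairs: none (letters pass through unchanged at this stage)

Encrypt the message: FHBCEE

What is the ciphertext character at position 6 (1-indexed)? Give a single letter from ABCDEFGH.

Char 1 ('F'): step: R->4, L=5; F->plug->F->R->F->L->G->refl->B->L'->E->R'->D->plug->D
Char 2 ('H'): step: R->5, L=5; H->plug->H->R->A->L->D->refl->E->L'->B->R'->F->plug->F
Char 3 ('B'): step: R->6, L=5; B->plug->B->R->C->L->C->refl->F->L'->G->R'->C->plug->C
Char 4 ('C'): step: R->7, L=5; C->plug->C->R->C->L->C->refl->F->L'->G->R'->F->plug->F
Char 5 ('E'): step: R->0, L->6 (L advanced); E->plug->E->R->F->L->E->refl->D->L'->A->R'->H->plug->H
Char 6 ('E'): step: R->1, L=6; E->plug->E->R->C->L->H->refl->A->L'->D->R'->H->plug->H

H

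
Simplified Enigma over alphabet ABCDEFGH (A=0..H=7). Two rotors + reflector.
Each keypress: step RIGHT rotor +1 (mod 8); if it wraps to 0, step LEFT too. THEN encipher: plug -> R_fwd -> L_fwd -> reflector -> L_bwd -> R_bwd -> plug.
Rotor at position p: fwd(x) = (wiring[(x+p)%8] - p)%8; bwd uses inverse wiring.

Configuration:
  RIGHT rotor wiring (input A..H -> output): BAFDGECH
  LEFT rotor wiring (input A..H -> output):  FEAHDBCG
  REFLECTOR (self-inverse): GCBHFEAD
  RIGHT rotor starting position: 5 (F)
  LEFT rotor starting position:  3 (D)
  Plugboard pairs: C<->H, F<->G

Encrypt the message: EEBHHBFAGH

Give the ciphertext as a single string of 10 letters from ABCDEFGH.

Char 1 ('E'): step: R->6, L=3; E->plug->E->R->H->L->F->refl->E->L'->A->R'->G->plug->F
Char 2 ('E'): step: R->7, L=3; E->plug->E->R->E->L->D->refl->H->L'->D->R'->H->plug->C
Char 3 ('B'): step: R->0, L->4 (L advanced); B->plug->B->R->A->L->H->refl->D->L'->H->R'->H->plug->C
Char 4 ('H'): step: R->1, L=4; H->plug->C->R->C->L->G->refl->A->L'->F->R'->D->plug->D
Char 5 ('H'): step: R->2, L=4; H->plug->C->R->E->L->B->refl->C->L'->D->R'->A->plug->A
Char 6 ('B'): step: R->3, L=4; B->plug->B->R->D->L->C->refl->B->L'->E->R'->E->plug->E
Char 7 ('F'): step: R->4, L=4; F->plug->G->R->B->L->F->refl->E->L'->G->R'->C->plug->H
Char 8 ('A'): step: R->5, L=4; A->plug->A->R->H->L->D->refl->H->L'->A->R'->F->plug->G
Char 9 ('G'): step: R->6, L=4; G->plug->F->R->F->L->A->refl->G->L'->C->R'->D->plug->D
Char 10 ('H'): step: R->7, L=4; H->plug->C->R->B->L->F->refl->E->L'->G->R'->D->plug->D

Answer: FCCDAEHGDD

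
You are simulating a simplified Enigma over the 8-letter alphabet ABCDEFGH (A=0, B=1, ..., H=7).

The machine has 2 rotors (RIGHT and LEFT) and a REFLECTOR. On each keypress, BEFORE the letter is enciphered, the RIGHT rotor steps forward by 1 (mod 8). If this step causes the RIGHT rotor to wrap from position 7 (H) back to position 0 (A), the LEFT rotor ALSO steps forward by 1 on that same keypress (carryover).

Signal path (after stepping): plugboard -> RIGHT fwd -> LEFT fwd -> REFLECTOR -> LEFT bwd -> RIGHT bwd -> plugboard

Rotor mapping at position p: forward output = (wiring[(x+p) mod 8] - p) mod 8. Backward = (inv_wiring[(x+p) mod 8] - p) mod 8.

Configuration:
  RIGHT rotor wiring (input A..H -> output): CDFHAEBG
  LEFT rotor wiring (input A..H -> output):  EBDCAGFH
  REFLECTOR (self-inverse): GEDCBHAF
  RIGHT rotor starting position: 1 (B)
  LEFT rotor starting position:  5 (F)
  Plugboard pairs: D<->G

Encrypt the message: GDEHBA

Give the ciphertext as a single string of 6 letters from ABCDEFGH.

Char 1 ('G'): step: R->2, L=5; G->plug->D->R->C->L->C->refl->D->L'->H->R'->E->plug->E
Char 2 ('D'): step: R->3, L=5; D->plug->G->R->A->L->B->refl->E->L'->E->R'->A->plug->A
Char 3 ('E'): step: R->4, L=5; E->plug->E->R->G->L->F->refl->H->L'->D->R'->H->plug->H
Char 4 ('H'): step: R->5, L=5; H->plug->H->R->D->L->H->refl->F->L'->G->R'->E->plug->E
Char 5 ('B'): step: R->6, L=5; B->plug->B->R->A->L->B->refl->E->L'->E->R'->C->plug->C
Char 6 ('A'): step: R->7, L=5; A->plug->A->R->H->L->D->refl->C->L'->C->R'->H->plug->H

Answer: EAHECH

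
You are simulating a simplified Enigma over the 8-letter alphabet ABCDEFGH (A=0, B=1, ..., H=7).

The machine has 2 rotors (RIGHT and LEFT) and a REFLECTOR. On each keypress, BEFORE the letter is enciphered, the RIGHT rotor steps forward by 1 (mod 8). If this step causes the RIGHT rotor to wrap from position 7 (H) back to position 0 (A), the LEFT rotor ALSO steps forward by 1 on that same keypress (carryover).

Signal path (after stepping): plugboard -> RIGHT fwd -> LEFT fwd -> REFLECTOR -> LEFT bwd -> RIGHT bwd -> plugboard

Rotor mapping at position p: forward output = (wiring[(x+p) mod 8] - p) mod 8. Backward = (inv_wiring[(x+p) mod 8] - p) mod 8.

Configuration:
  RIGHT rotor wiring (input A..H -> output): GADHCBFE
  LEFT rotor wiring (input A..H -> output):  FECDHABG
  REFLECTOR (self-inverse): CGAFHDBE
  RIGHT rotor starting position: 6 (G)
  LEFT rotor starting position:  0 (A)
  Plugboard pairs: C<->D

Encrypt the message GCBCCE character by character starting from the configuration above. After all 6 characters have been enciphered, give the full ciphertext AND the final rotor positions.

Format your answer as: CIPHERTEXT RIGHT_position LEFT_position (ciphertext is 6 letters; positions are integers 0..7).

Answer: AHHGGB 4 1

Derivation:
Char 1 ('G'): step: R->7, L=0; G->plug->G->R->C->L->C->refl->A->L'->F->R'->A->plug->A
Char 2 ('C'): step: R->0, L->1 (L advanced); C->plug->D->R->H->L->E->refl->H->L'->E->R'->H->plug->H
Char 3 ('B'): step: R->1, L=1; B->plug->B->R->C->L->C->refl->A->L'->F->R'->H->plug->H
Char 4 ('C'): step: R->2, L=1; C->plug->D->R->H->L->E->refl->H->L'->E->R'->G->plug->G
Char 5 ('C'): step: R->3, L=1; C->plug->D->R->C->L->C->refl->A->L'->F->R'->G->plug->G
Char 6 ('E'): step: R->4, L=1; E->plug->E->R->C->L->C->refl->A->L'->F->R'->B->plug->B
Final: ciphertext=AHHGGB, RIGHT=4, LEFT=1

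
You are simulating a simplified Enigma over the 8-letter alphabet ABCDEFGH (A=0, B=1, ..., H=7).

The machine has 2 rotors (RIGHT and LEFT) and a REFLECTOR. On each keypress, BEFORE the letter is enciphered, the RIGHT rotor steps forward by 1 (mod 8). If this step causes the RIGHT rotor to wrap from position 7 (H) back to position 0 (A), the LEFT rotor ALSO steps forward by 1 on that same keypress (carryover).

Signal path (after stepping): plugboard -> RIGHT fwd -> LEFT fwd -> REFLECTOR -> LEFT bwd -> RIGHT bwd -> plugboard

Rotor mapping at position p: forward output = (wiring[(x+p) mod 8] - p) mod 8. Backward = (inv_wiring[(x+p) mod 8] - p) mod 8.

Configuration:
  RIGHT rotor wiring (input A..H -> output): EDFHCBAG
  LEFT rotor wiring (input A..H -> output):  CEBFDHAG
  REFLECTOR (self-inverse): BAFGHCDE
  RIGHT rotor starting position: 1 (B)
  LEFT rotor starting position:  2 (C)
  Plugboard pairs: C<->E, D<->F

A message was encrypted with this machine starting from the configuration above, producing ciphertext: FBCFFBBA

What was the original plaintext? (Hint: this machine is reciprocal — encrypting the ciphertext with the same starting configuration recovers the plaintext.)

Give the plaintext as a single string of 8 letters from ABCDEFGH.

Answer: ACBBBCGG

Derivation:
Char 1 ('F'): step: R->2, L=2; F->plug->D->R->H->L->C->refl->F->L'->D->R'->A->plug->A
Char 2 ('B'): step: R->3, L=2; B->plug->B->R->H->L->C->refl->F->L'->D->R'->E->plug->C
Char 3 ('C'): step: R->4, L=2; C->plug->E->R->A->L->H->refl->E->L'->F->R'->B->plug->B
Char 4 ('F'): step: R->5, L=2; F->plug->D->R->H->L->C->refl->F->L'->D->R'->B->plug->B
Char 5 ('F'): step: R->6, L=2; F->plug->D->R->F->L->E->refl->H->L'->A->R'->B->plug->B
Char 6 ('B'): step: R->7, L=2; B->plug->B->R->F->L->E->refl->H->L'->A->R'->E->plug->C
Char 7 ('B'): step: R->0, L->3 (L advanced); B->plug->B->R->D->L->F->refl->C->L'->A->R'->G->plug->G
Char 8 ('A'): step: R->1, L=3; A->plug->A->R->C->L->E->refl->H->L'->F->R'->G->plug->G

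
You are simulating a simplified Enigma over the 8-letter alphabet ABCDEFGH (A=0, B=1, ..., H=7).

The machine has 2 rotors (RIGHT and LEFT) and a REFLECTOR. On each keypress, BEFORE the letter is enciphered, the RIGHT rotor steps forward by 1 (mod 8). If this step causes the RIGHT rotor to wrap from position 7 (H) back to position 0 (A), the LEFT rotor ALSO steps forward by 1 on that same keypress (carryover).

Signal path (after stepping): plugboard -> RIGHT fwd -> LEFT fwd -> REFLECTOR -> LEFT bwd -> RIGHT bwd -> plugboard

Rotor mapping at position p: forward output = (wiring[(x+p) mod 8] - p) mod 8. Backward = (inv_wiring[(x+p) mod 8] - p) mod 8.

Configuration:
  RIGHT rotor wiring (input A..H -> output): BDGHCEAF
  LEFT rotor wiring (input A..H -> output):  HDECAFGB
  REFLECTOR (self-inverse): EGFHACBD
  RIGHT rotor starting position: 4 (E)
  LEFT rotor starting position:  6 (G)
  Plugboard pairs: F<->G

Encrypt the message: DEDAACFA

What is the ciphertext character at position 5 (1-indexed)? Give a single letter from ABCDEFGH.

Char 1 ('D'): step: R->5, L=6; D->plug->D->R->E->L->G->refl->B->L'->C->R'->G->plug->F
Char 2 ('E'): step: R->6, L=6; E->plug->E->R->A->L->A->refl->E->L'->F->R'->D->plug->D
Char 3 ('D'): step: R->7, L=6; D->plug->D->R->H->L->H->refl->D->L'->B->R'->H->plug->H
Char 4 ('A'): step: R->0, L->7 (L advanced); A->plug->A->R->B->L->A->refl->E->L'->C->R'->E->plug->E
Char 5 ('A'): step: R->1, L=7; A->plug->A->R->C->L->E->refl->A->L'->B->R'->D->plug->D

D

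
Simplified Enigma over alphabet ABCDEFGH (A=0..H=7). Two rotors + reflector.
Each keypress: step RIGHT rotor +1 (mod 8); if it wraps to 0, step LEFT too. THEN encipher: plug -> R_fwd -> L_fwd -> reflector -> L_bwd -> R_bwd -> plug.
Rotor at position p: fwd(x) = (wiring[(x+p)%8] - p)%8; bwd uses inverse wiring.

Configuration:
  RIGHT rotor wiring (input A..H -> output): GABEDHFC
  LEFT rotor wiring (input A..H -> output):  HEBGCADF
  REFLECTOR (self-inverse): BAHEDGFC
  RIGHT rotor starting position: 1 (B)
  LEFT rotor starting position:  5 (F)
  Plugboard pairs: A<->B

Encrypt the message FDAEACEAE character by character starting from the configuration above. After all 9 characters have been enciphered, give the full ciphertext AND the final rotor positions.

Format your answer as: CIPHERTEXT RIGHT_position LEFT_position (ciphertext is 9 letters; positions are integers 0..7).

Char 1 ('F'): step: R->2, L=5; F->plug->F->R->A->L->D->refl->E->L'->F->R'->D->plug->D
Char 2 ('D'): step: R->3, L=5; D->plug->D->R->C->L->A->refl->B->L'->G->R'->H->plug->H
Char 3 ('A'): step: R->4, L=5; A->plug->B->R->D->L->C->refl->H->L'->E->R'->F->plug->F
Char 4 ('E'): step: R->5, L=5; E->plug->E->R->D->L->C->refl->H->L'->E->R'->F->plug->F
Char 5 ('A'): step: R->6, L=5; A->plug->B->R->E->L->H->refl->C->L'->D->R'->E->plug->E
Char 6 ('C'): step: R->7, L=5; C->plug->C->R->B->L->G->refl->F->L'->H->R'->B->plug->A
Char 7 ('E'): step: R->0, L->6 (L advanced); E->plug->E->R->D->L->G->refl->F->L'->A->R'->B->plug->A
Char 8 ('A'): step: R->1, L=6; A->plug->B->R->A->L->F->refl->G->L'->D->R'->C->plug->C
Char 9 ('E'): step: R->2, L=6; E->plug->E->R->D->L->G->refl->F->L'->A->R'->F->plug->F
Final: ciphertext=DHFFEAACF, RIGHT=2, LEFT=6

Answer: DHFFEAACF 2 6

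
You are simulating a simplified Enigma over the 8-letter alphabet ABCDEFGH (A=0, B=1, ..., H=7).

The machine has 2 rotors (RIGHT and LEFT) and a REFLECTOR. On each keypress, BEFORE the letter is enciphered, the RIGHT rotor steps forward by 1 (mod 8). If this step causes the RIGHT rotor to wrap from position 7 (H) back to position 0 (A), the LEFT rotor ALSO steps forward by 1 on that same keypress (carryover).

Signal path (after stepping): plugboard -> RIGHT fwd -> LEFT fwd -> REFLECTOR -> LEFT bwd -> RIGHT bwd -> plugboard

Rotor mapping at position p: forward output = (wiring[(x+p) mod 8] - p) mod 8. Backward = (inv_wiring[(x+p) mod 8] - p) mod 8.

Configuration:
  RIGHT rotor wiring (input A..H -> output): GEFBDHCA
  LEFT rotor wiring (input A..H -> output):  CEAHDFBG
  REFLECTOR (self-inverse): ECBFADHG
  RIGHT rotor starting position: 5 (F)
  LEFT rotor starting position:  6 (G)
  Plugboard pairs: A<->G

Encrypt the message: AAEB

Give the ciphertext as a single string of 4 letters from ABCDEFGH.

Answer: GDFH

Derivation:
Char 1 ('A'): step: R->6, L=6; A->plug->G->R->F->L->B->refl->C->L'->E->R'->A->plug->G
Char 2 ('A'): step: R->7, L=6; A->plug->G->R->A->L->D->refl->F->L'->G->R'->D->plug->D
Char 3 ('E'): step: R->0, L->7 (L advanced); E->plug->E->R->D->L->B->refl->C->L'->H->R'->F->plug->F
Char 4 ('B'): step: R->1, L=7; B->plug->B->R->E->L->A->refl->E->L'->F->R'->H->plug->H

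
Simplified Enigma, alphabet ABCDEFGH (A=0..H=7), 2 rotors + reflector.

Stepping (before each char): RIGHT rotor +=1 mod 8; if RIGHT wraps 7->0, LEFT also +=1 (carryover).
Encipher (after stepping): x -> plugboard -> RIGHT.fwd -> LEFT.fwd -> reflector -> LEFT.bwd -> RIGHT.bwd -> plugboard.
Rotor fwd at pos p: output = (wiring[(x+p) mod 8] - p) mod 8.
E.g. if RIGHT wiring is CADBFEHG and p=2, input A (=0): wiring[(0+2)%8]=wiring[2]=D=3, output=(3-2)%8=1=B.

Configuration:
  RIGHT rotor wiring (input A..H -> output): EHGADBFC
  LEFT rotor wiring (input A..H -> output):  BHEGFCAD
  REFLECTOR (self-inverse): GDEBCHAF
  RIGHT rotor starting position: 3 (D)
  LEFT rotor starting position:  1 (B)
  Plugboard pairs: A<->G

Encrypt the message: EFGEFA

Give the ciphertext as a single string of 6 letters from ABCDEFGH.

Char 1 ('E'): step: R->4, L=1; E->plug->E->R->A->L->G->refl->A->L'->H->R'->A->plug->G
Char 2 ('F'): step: R->5, L=1; F->plug->F->R->B->L->D->refl->B->L'->E->R'->A->plug->G
Char 3 ('G'): step: R->6, L=1; G->plug->A->R->H->L->A->refl->G->L'->A->R'->E->plug->E
Char 4 ('E'): step: R->7, L=1; E->plug->E->R->B->L->D->refl->B->L'->E->R'->F->plug->F
Char 5 ('F'): step: R->0, L->2 (L advanced); F->plug->F->R->B->L->E->refl->C->L'->A->R'->D->plug->D
Char 6 ('A'): step: R->1, L=2; A->plug->G->R->B->L->E->refl->C->L'->A->R'->E->plug->E

Answer: GGEFDE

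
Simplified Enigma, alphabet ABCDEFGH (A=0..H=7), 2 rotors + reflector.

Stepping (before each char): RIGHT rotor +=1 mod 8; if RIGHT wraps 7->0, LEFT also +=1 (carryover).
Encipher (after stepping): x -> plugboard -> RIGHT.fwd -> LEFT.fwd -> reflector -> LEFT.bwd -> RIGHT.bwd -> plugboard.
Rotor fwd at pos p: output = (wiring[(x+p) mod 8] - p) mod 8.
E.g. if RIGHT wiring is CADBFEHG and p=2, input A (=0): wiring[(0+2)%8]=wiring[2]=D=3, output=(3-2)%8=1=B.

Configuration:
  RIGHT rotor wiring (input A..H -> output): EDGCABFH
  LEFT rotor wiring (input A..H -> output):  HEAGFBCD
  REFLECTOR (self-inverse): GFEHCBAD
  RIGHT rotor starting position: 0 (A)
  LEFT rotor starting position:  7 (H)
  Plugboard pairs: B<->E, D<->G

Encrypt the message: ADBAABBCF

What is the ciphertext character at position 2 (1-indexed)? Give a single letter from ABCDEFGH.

Char 1 ('A'): step: R->1, L=7; A->plug->A->R->C->L->F->refl->B->L'->D->R'->H->plug->H
Char 2 ('D'): step: R->2, L=7; D->plug->G->R->C->L->F->refl->B->L'->D->R'->E->plug->B

B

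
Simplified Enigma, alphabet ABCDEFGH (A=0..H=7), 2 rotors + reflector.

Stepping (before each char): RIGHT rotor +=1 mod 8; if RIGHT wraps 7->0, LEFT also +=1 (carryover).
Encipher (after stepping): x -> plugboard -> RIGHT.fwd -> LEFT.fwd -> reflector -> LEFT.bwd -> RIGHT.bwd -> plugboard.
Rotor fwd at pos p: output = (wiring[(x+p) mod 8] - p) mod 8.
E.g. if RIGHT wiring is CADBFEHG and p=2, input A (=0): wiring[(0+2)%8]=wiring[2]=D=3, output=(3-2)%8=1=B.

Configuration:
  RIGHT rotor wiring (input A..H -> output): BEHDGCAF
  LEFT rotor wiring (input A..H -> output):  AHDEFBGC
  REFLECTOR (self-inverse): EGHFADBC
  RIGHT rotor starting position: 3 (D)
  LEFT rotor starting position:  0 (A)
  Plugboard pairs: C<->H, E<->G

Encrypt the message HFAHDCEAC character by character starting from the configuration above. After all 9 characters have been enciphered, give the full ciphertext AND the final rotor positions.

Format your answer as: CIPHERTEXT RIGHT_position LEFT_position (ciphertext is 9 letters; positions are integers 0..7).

Answer: ADCABBBFD 4 1

Derivation:
Char 1 ('H'): step: R->4, L=0; H->plug->C->R->E->L->F->refl->D->L'->C->R'->A->plug->A
Char 2 ('F'): step: R->5, L=0; F->plug->F->R->C->L->D->refl->F->L'->E->R'->D->plug->D
Char 3 ('A'): step: R->6, L=0; A->plug->A->R->C->L->D->refl->F->L'->E->R'->H->plug->C
Char 4 ('H'): step: R->7, L=0; H->plug->C->R->F->L->B->refl->G->L'->G->R'->A->plug->A
Char 5 ('D'): step: R->0, L->1 (L advanced); D->plug->D->R->D->L->E->refl->A->L'->E->R'->B->plug->B
Char 6 ('C'): step: R->1, L=1; C->plug->H->R->A->L->G->refl->B->L'->G->R'->B->plug->B
Char 7 ('E'): step: R->2, L=1; E->plug->G->R->H->L->H->refl->C->L'->B->R'->B->plug->B
Char 8 ('A'): step: R->3, L=1; A->plug->A->R->A->L->G->refl->B->L'->G->R'->F->plug->F
Char 9 ('C'): step: R->4, L=1; C->plug->H->R->H->L->H->refl->C->L'->B->R'->D->plug->D
Final: ciphertext=ADCABBBFD, RIGHT=4, LEFT=1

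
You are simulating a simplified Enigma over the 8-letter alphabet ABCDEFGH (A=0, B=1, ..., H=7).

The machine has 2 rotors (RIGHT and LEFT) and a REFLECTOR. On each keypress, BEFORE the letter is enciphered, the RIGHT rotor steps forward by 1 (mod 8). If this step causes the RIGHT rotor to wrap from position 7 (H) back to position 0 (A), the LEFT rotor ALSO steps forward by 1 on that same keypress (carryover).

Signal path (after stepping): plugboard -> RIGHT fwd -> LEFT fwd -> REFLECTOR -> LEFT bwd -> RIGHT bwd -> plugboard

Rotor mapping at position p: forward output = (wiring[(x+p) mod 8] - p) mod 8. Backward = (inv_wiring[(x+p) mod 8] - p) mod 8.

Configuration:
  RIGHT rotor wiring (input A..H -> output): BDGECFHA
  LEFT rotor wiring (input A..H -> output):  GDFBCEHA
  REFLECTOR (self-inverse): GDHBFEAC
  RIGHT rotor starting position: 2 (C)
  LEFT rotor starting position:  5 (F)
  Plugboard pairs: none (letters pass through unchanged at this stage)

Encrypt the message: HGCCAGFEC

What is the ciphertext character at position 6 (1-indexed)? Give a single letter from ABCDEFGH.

Char 1 ('H'): step: R->3, L=5; H->plug->H->R->D->L->B->refl->D->L'->C->R'->C->plug->C
Char 2 ('G'): step: R->4, L=5; G->plug->G->R->C->L->D->refl->B->L'->D->R'->C->plug->C
Char 3 ('C'): step: R->5, L=5; C->plug->C->R->D->L->B->refl->D->L'->C->R'->B->plug->B
Char 4 ('C'): step: R->6, L=5; C->plug->C->R->D->L->B->refl->D->L'->C->R'->B->plug->B
Char 5 ('A'): step: R->7, L=5; A->plug->A->R->B->L->C->refl->H->L'->A->R'->H->plug->H
Char 6 ('G'): step: R->0, L->6 (L advanced); G->plug->G->R->H->L->G->refl->A->L'->C->R'->E->plug->E

E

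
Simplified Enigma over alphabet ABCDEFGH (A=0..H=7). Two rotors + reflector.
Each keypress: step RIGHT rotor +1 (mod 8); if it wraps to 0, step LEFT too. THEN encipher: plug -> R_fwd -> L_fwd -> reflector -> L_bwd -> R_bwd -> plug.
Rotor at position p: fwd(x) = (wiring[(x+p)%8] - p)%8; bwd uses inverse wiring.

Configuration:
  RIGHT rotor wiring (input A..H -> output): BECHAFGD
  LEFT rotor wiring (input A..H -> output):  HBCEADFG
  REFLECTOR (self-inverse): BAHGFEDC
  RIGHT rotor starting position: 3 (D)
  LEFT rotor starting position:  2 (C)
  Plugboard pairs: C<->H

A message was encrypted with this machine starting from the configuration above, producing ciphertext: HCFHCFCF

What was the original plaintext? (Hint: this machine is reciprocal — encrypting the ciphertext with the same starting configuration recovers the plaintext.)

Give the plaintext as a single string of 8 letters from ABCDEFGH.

Answer: AACGDBAA

Derivation:
Char 1 ('H'): step: R->4, L=2; H->plug->C->R->C->L->G->refl->D->L'->E->R'->A->plug->A
Char 2 ('C'): step: R->5, L=2; C->plug->H->R->D->L->B->refl->A->L'->A->R'->A->plug->A
Char 3 ('F'): step: R->6, L=2; F->plug->F->R->B->L->C->refl->H->L'->H->R'->H->plug->C
Char 4 ('H'): step: R->7, L=2; H->plug->C->R->F->L->E->refl->F->L'->G->R'->G->plug->G
Char 5 ('C'): step: R->0, L->3 (L advanced); C->plug->H->R->D->L->C->refl->H->L'->H->R'->D->plug->D
Char 6 ('F'): step: R->1, L=3; F->plug->F->R->F->L->E->refl->F->L'->B->R'->B->plug->B
Char 7 ('C'): step: R->2, L=3; C->plug->H->R->C->L->A->refl->B->L'->A->R'->A->plug->A
Char 8 ('F'): step: R->3, L=3; F->plug->F->R->G->L->G->refl->D->L'->E->R'->A->plug->A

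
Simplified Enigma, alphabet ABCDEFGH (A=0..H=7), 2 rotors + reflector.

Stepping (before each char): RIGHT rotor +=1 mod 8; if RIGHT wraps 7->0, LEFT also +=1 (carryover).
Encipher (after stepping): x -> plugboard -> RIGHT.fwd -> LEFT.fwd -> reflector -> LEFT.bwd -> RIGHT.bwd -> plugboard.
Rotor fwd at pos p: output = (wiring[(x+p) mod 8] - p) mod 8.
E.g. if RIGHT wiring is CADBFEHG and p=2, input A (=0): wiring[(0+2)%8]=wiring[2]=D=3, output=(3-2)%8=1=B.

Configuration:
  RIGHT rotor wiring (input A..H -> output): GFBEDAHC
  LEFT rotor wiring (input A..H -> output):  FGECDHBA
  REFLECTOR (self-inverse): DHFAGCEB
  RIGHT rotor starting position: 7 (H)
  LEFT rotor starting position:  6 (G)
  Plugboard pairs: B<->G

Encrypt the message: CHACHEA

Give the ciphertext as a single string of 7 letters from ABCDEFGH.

Answer: GBHAEGB

Derivation:
Char 1 ('C'): step: R->0, L->7 (L advanced); C->plug->C->R->B->L->G->refl->E->L'->F->R'->B->plug->G
Char 2 ('H'): step: R->1, L=7; H->plug->H->R->F->L->E->refl->G->L'->B->R'->G->plug->B
Char 3 ('A'): step: R->2, L=7; A->plug->A->R->H->L->C->refl->F->L'->D->R'->H->plug->H
Char 4 ('C'): step: R->3, L=7; C->plug->C->R->F->L->E->refl->G->L'->B->R'->A->plug->A
Char 5 ('H'): step: R->4, L=7; H->plug->H->R->A->L->B->refl->H->L'->C->R'->E->plug->E
Char 6 ('E'): step: R->5, L=7; E->plug->E->R->A->L->B->refl->H->L'->C->R'->B->plug->G
Char 7 ('A'): step: R->6, L=7; A->plug->A->R->B->L->G->refl->E->L'->F->R'->G->plug->B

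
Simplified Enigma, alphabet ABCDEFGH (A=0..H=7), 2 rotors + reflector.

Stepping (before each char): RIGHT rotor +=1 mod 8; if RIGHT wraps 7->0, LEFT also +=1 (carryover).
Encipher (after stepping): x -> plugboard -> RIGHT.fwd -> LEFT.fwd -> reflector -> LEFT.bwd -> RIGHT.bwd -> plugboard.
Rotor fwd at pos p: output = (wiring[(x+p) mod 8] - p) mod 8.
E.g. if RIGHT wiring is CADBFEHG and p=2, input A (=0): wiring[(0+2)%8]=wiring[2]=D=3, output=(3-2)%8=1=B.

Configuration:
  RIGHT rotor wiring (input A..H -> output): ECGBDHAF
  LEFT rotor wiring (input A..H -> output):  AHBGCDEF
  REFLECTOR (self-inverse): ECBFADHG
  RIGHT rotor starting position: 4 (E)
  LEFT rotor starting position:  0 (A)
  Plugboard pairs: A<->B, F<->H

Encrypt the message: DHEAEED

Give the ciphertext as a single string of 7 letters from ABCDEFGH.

Char 1 ('D'): step: R->5, L=0; D->plug->D->R->H->L->F->refl->D->L'->F->R'->E->plug->E
Char 2 ('H'): step: R->6, L=0; H->plug->F->R->D->L->G->refl->H->L'->B->R'->H->plug->F
Char 3 ('E'): step: R->7, L=0; E->plug->E->R->C->L->B->refl->C->L'->E->R'->F->plug->H
Char 4 ('A'): step: R->0, L->1 (L advanced); A->plug->B->R->C->L->F->refl->D->L'->F->R'->H->plug->F
Char 5 ('E'): step: R->1, L=1; E->plug->E->R->G->L->E->refl->A->L'->B->R'->A->plug->B
Char 6 ('E'): step: R->2, L=1; E->plug->E->R->G->L->E->refl->A->L'->B->R'->C->plug->C
Char 7 ('D'): step: R->3, L=1; D->plug->D->R->F->L->D->refl->F->L'->C->R'->E->plug->E

Answer: EFHFBCE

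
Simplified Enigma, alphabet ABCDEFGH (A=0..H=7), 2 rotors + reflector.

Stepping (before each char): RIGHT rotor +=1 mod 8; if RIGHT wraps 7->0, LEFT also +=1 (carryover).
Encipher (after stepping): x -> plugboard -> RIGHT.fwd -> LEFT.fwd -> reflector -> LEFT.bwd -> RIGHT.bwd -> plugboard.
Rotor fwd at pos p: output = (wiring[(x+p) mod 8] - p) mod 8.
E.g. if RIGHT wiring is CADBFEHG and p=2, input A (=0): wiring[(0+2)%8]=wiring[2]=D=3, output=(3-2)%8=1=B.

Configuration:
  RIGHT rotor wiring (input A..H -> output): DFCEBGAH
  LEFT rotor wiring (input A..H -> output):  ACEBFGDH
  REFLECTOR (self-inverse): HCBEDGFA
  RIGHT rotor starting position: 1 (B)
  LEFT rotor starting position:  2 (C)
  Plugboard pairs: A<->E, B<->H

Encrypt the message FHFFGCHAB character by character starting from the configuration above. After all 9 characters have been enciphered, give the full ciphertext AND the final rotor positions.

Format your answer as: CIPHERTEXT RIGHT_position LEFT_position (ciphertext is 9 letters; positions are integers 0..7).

Answer: ADADEAGDA 2 3

Derivation:
Char 1 ('F'): step: R->2, L=2; F->plug->F->R->F->L->F->refl->G->L'->G->R'->E->plug->A
Char 2 ('H'): step: R->3, L=2; H->plug->B->R->G->L->G->refl->F->L'->F->R'->D->plug->D
Char 3 ('F'): step: R->4, L=2; F->plug->F->R->B->L->H->refl->A->L'->H->R'->E->plug->A
Char 4 ('F'): step: R->5, L=2; F->plug->F->R->F->L->F->refl->G->L'->G->R'->D->plug->D
Char 5 ('G'): step: R->6, L=2; G->plug->G->R->D->L->E->refl->D->L'->C->R'->A->plug->E
Char 6 ('C'): step: R->7, L=2; C->plug->C->R->G->L->G->refl->F->L'->F->R'->E->plug->A
Char 7 ('H'): step: R->0, L->3 (L advanced); H->plug->B->R->F->L->F->refl->G->L'->A->R'->G->plug->G
Char 8 ('A'): step: R->1, L=3; A->plug->E->R->F->L->F->refl->G->L'->A->R'->D->plug->D
Char 9 ('B'): step: R->2, L=3; B->plug->H->R->D->L->A->refl->H->L'->G->R'->E->plug->A
Final: ciphertext=ADADEAGDA, RIGHT=2, LEFT=3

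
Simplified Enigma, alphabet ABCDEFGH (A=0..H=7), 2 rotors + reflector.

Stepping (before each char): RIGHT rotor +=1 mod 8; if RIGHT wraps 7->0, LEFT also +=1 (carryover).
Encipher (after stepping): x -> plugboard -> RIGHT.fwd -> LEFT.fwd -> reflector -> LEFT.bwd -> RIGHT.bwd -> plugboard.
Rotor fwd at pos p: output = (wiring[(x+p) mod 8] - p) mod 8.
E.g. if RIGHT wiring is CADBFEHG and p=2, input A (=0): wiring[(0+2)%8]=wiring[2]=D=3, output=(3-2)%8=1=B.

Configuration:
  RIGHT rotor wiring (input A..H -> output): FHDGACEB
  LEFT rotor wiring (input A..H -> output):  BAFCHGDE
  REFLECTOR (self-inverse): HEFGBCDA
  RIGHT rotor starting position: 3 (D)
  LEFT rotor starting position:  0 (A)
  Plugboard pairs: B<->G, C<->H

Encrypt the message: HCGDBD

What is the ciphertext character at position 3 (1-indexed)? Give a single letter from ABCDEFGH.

Char 1 ('H'): step: R->4, L=0; H->plug->C->R->A->L->B->refl->E->L'->H->R'->G->plug->B
Char 2 ('C'): step: R->5, L=0; C->plug->H->R->D->L->C->refl->F->L'->C->R'->E->plug->E
Char 3 ('G'): step: R->6, L=0; G->plug->B->R->D->L->C->refl->F->L'->C->R'->G->plug->B

B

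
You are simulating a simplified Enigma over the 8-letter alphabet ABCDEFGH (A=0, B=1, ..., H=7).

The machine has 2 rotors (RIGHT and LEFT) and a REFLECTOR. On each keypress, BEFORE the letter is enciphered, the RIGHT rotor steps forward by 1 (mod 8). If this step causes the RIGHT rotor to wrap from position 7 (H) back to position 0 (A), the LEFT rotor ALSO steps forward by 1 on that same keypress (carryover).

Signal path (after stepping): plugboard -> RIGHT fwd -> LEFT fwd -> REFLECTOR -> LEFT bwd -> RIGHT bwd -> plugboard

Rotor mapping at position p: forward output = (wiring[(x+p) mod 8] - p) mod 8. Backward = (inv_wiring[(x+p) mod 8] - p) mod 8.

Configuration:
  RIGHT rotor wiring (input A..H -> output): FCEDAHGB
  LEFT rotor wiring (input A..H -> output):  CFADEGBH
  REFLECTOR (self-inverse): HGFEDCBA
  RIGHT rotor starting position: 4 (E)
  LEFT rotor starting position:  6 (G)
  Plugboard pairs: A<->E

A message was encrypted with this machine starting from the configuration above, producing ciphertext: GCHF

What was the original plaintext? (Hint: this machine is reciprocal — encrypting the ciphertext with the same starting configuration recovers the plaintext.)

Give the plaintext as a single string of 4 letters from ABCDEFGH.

Char 1 ('G'): step: R->5, L=6; G->plug->G->R->G->L->G->refl->B->L'->B->R'->B->plug->B
Char 2 ('C'): step: R->6, L=6; C->plug->C->R->H->L->A->refl->H->L'->D->R'->B->plug->B
Char 3 ('H'): step: R->7, L=6; H->plug->H->R->H->L->A->refl->H->L'->D->R'->C->plug->C
Char 4 ('F'): step: R->0, L->7 (L advanced); F->plug->F->R->H->L->C->refl->F->L'->F->R'->A->plug->E

Answer: BBCE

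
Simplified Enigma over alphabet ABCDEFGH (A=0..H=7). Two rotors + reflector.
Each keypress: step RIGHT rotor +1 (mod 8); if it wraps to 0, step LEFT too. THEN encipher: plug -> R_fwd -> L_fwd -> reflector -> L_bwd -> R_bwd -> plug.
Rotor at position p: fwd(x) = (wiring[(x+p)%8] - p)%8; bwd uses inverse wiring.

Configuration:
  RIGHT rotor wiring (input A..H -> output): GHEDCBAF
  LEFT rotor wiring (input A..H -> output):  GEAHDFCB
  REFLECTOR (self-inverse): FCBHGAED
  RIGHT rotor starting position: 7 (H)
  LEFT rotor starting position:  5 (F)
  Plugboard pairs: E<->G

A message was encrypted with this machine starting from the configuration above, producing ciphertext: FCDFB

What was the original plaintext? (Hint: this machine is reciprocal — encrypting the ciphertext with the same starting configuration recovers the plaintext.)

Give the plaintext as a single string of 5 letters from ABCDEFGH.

Char 1 ('F'): step: R->0, L->6 (L advanced); F->plug->F->R->B->L->D->refl->H->L'->H->R'->B->plug->B
Char 2 ('C'): step: R->1, L=6; C->plug->C->R->C->L->A->refl->F->L'->G->R'->A->plug->A
Char 3 ('D'): step: R->2, L=6; D->plug->D->R->H->L->H->refl->D->L'->B->R'->B->plug->B
Char 4 ('F'): step: R->3, L=6; F->plug->F->R->D->L->G->refl->E->L'->A->R'->A->plug->A
Char 5 ('B'): step: R->4, L=6; B->plug->B->R->F->L->B->refl->C->L'->E->R'->C->plug->C

Answer: BABAC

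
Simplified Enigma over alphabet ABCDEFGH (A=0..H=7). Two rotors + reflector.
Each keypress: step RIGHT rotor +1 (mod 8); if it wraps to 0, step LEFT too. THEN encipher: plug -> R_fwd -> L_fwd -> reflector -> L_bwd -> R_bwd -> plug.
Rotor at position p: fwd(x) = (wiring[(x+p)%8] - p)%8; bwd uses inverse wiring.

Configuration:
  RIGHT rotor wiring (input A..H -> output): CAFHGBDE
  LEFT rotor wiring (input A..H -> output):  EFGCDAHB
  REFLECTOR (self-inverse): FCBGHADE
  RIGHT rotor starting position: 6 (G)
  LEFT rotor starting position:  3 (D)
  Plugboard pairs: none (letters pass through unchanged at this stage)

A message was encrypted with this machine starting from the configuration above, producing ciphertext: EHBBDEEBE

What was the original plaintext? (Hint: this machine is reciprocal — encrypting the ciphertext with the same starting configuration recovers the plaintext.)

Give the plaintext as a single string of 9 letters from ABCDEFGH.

Answer: BGGHEBAAC

Derivation:
Char 1 ('E'): step: R->7, L=3; E->plug->E->R->A->L->H->refl->E->L'->D->R'->B->plug->B
Char 2 ('H'): step: R->0, L->4 (L advanced); H->plug->H->R->E->L->A->refl->F->L'->D->R'->G->plug->G
Char 3 ('B'): step: R->1, L=4; B->plug->B->R->E->L->A->refl->F->L'->D->R'->G->plug->G
Char 4 ('B'): step: R->2, L=4; B->plug->B->R->F->L->B->refl->C->L'->G->R'->H->plug->H
Char 5 ('D'): step: R->3, L=4; D->plug->D->R->A->L->H->refl->E->L'->B->R'->E->plug->E
Char 6 ('E'): step: R->4, L=4; E->plug->E->R->G->L->C->refl->B->L'->F->R'->B->plug->B
Char 7 ('E'): step: R->5, L=4; E->plug->E->R->D->L->F->refl->A->L'->E->R'->A->plug->A
Char 8 ('B'): step: R->6, L=4; B->plug->B->R->G->L->C->refl->B->L'->F->R'->A->plug->A
Char 9 ('E'): step: R->7, L=4; E->plug->E->R->A->L->H->refl->E->L'->B->R'->C->plug->C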